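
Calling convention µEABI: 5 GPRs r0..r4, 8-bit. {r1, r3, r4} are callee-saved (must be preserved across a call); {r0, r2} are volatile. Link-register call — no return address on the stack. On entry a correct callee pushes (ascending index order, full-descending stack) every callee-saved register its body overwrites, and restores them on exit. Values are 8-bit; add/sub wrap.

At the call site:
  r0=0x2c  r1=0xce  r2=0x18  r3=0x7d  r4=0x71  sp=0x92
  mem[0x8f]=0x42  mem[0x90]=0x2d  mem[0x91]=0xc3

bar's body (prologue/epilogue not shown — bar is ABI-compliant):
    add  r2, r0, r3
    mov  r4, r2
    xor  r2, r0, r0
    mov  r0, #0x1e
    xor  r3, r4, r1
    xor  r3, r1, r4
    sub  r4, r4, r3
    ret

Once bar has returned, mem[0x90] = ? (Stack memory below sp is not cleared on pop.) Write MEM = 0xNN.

prologue: push r3 → mem[0x91]=0x7d, sp=0x91
prologue: push r4 → mem[0x90]=0x71, sp=0x90
body[0] add  r2, r0, r3 → r2=0xa9
body[1] mov  r4, r2 → r4=0xa9
body[2] xor  r2, r0, r0 → r2=0x00
body[3] mov  r0, #0x1e → r0=0x1e
body[4] xor  r3, r4, r1 → r3=0x67
body[5] xor  r3, r1, r4 → r3=0x67
body[6] sub  r4, r4, r3 → r4=0x42
epilogue: pop r4=0x71, sp=0x91
epilogue: pop r3=0x7d, sp=0x92
prologue pushed ['r3', 'r4'] at ['0x91', '0x90']

MEM = 0x71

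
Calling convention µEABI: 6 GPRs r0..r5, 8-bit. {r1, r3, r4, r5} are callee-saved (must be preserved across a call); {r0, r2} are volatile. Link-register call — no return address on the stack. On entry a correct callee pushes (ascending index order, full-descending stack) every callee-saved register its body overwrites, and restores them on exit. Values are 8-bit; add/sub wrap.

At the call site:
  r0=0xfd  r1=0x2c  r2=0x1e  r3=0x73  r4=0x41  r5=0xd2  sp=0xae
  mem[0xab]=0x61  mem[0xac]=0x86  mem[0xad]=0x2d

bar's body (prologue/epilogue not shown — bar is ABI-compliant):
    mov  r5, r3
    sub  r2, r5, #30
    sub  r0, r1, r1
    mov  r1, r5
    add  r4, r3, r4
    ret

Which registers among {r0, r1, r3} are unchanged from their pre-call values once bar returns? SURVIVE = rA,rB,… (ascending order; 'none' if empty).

SURVIVE = r1,r3

prologue: push r1 -> mem[0xad]=0x2c, sp=0xad
prologue: push r4 -> mem[0xac]=0x41, sp=0xac
prologue: push r5 -> mem[0xab]=0xd2, sp=0xab
body[0] mov  r5, r3 -> r5=0x73
body[1] sub  r2, r5, #30 -> r2=0x55
body[2] sub  r0, r1, r1 -> r0=0x00
body[3] mov  r1, r5 -> r1=0x73
body[4] add  r4, r3, r4 -> r4=0xb4
epilogue: pop r5=0xd2, sp=0xac
epilogue: pop r4=0x41, sp=0xad
epilogue: pop r1=0x2c, sp=0xae
r0: caller-saved, written=True
r1: callee-saved, written=True
r3: callee-saved, written=False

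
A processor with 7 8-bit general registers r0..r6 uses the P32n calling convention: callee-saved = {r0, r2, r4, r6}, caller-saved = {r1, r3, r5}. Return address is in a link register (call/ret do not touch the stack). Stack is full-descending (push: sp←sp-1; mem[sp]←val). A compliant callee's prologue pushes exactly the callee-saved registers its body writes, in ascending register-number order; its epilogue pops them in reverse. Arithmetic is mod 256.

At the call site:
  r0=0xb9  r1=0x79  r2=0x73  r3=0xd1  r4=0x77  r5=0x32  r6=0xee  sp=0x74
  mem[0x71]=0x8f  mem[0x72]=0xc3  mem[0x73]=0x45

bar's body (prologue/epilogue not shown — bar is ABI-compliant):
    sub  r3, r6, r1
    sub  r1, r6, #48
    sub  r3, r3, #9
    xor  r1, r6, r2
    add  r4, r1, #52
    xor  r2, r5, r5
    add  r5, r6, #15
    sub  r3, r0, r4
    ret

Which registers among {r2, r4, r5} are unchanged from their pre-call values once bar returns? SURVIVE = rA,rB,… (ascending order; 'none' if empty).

prologue: push r2 -> mem[0x73]=0x73, sp=0x73
prologue: push r4 -> mem[0x72]=0x77, sp=0x72
body[0] sub  r3, r6, r1 -> r3=0x75
body[1] sub  r1, r6, #48 -> r1=0xbe
body[2] sub  r3, r3, #9 -> r3=0x6c
body[3] xor  r1, r6, r2 -> r1=0x9d
body[4] add  r4, r1, #52 -> r4=0xd1
body[5] xor  r2, r5, r5 -> r2=0x00
body[6] add  r5, r6, #15 -> r5=0xfd
body[7] sub  r3, r0, r4 -> r3=0xe8
epilogue: pop r4=0x77, sp=0x73
epilogue: pop r2=0x73, sp=0x74
r2: callee-saved, written=True
r4: callee-saved, written=True
r5: caller-saved, written=True

SURVIVE = r2,r4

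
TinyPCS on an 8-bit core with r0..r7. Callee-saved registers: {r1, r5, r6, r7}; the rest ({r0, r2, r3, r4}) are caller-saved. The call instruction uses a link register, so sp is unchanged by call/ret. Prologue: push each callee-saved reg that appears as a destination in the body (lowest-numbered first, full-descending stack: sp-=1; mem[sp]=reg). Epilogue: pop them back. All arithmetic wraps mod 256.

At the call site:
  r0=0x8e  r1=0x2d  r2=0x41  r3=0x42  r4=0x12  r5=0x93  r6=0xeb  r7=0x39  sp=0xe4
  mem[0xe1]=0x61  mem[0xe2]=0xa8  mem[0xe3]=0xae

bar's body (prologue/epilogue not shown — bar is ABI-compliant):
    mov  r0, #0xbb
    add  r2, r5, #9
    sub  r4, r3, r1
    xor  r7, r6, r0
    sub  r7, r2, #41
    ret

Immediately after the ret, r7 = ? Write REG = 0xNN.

REG = 0x39

prologue: push r7 -> mem[0xe3]=0x39, sp=0xe3
body[0] mov  r0, #0xbb -> r0=0xbb
body[1] add  r2, r5, #9 -> r2=0x9c
body[2] sub  r4, r3, r1 -> r4=0x15
body[3] xor  r7, r6, r0 -> r7=0x50
body[4] sub  r7, r2, #41 -> r7=0x73
epilogue: pop r7=0x39, sp=0xe4
r7 is callee-saved -> restored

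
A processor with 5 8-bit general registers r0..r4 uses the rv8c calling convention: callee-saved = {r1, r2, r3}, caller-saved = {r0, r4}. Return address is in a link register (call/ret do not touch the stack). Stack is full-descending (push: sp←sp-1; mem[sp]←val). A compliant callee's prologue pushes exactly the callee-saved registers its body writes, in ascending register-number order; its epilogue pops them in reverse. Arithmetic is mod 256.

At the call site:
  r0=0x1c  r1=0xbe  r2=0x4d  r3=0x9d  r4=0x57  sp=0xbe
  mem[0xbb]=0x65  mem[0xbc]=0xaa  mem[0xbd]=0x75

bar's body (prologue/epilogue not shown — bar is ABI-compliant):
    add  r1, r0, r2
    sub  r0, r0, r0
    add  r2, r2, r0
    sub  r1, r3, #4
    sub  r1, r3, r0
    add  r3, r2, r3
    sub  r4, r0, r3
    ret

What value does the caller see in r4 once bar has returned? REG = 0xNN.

REG = 0x16

prologue: push r1 -> mem[0xbd]=0xbe, sp=0xbd
prologue: push r2 -> mem[0xbc]=0x4d, sp=0xbc
prologue: push r3 -> mem[0xbb]=0x9d, sp=0xbb
body[0] add  r1, r0, r2 -> r1=0x69
body[1] sub  r0, r0, r0 -> r0=0x00
body[2] add  r2, r2, r0 -> r2=0x4d
body[3] sub  r1, r3, #4 -> r1=0x99
body[4] sub  r1, r3, r0 -> r1=0x9d
body[5] add  r3, r2, r3 -> r3=0xea
body[6] sub  r4, r0, r3 -> r4=0x16
epilogue: pop r3=0x9d, sp=0xbc
epilogue: pop r2=0x4d, sp=0xbd
epilogue: pop r1=0xbe, sp=0xbe
r4 is caller-saved -> body value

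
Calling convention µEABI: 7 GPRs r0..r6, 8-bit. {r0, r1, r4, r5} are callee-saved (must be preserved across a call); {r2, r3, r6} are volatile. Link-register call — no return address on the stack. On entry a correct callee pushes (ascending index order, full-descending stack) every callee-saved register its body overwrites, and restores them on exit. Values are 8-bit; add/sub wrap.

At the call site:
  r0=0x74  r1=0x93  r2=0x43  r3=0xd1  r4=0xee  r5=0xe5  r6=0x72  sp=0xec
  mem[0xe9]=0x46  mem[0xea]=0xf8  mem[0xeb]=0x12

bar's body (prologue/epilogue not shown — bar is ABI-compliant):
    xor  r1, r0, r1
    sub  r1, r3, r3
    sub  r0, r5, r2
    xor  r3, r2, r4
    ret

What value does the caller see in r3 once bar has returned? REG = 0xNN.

REG = 0xad

prologue: push r0 → mem[0xeb]=0x74, sp=0xeb
prologue: push r1 → mem[0xea]=0x93, sp=0xea
body[0] xor  r1, r0, r1 → r1=0xe7
body[1] sub  r1, r3, r3 → r1=0x00
body[2] sub  r0, r5, r2 → r0=0xa2
body[3] xor  r3, r2, r4 → r3=0xad
epilogue: pop r1=0x93, sp=0xeb
epilogue: pop r0=0x74, sp=0xec
r3 is caller-saved → body value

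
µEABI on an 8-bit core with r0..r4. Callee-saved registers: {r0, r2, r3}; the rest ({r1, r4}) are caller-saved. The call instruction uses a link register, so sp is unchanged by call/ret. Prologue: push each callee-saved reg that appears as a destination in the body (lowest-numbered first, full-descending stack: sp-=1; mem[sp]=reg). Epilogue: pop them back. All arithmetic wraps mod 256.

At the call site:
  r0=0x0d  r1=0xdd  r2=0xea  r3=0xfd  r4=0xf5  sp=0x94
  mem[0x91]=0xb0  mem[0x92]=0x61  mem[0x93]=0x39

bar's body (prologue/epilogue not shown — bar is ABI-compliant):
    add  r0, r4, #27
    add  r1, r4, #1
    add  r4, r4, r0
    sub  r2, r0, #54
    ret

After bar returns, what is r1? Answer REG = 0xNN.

prologue: push r0 → mem[0x93]=0x0d, sp=0x93
prologue: push r2 → mem[0x92]=0xea, sp=0x92
body[0] add  r0, r4, #27 → r0=0x10
body[1] add  r1, r4, #1 → r1=0xf6
body[2] add  r4, r4, r0 → r4=0x05
body[3] sub  r2, r0, #54 → r2=0xda
epilogue: pop r2=0xea, sp=0x93
epilogue: pop r0=0x0d, sp=0x94
r1 is caller-saved → body value

REG = 0xf6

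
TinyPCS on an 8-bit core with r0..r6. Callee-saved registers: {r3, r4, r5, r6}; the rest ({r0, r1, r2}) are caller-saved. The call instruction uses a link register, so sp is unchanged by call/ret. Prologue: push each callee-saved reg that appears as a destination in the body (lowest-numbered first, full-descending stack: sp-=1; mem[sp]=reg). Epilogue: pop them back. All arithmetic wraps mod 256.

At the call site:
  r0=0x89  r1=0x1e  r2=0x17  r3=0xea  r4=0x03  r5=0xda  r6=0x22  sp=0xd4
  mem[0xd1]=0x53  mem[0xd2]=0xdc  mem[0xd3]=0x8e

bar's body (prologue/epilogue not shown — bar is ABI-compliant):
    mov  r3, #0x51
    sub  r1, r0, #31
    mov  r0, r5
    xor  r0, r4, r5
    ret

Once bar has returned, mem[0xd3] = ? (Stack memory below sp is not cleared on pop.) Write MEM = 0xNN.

MEM = 0xea

prologue: push r3 -> mem[0xd3]=0xea, sp=0xd3
body[0] mov  r3, #0x51 -> r3=0x51
body[1] sub  r1, r0, #31 -> r1=0x6a
body[2] mov  r0, r5 -> r0=0xda
body[3] xor  r0, r4, r5 -> r0=0xd9
epilogue: pop r3=0xea, sp=0xd4
prologue pushed ['r3'] at ['0xd3']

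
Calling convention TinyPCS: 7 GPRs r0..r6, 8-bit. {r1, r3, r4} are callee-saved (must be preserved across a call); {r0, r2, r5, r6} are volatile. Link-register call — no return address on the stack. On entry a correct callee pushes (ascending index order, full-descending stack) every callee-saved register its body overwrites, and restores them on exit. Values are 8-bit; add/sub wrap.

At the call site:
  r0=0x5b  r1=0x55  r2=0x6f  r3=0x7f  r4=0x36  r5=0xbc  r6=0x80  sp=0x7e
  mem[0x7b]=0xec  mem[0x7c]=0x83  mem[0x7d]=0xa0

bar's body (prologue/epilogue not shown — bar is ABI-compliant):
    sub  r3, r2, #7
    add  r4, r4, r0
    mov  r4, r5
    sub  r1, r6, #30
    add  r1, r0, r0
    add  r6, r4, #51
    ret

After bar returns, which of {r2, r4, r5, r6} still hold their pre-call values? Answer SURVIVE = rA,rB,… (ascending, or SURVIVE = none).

SURVIVE = r2,r4,r5

prologue: push r1 → mem[0x7d]=0x55, sp=0x7d
prologue: push r3 → mem[0x7c]=0x7f, sp=0x7c
prologue: push r4 → mem[0x7b]=0x36, sp=0x7b
body[0] sub  r3, r2, #7 → r3=0x68
body[1] add  r4, r4, r0 → r4=0x91
body[2] mov  r4, r5 → r4=0xbc
body[3] sub  r1, r6, #30 → r1=0x62
body[4] add  r1, r0, r0 → r1=0xb6
body[5] add  r6, r4, #51 → r6=0xef
epilogue: pop r4=0x36, sp=0x7c
epilogue: pop r3=0x7f, sp=0x7d
epilogue: pop r1=0x55, sp=0x7e
r2: caller-saved, written=False
r4: callee-saved, written=True
r5: caller-saved, written=False
r6: caller-saved, written=True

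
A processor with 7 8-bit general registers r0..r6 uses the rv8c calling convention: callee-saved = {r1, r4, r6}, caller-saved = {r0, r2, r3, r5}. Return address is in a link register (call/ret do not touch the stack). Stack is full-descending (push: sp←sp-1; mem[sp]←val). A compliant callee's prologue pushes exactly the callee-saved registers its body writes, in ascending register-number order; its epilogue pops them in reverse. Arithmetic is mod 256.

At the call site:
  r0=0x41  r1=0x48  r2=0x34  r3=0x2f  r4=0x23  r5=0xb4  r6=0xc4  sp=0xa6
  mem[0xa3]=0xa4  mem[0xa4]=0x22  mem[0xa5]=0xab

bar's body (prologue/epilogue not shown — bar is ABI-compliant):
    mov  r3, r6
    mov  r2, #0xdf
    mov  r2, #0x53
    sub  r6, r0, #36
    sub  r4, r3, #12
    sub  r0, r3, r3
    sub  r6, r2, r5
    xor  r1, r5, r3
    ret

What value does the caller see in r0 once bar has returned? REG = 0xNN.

prologue: push r1 -> mem[0xa5]=0x48, sp=0xa5
prologue: push r4 -> mem[0xa4]=0x23, sp=0xa4
prologue: push r6 -> mem[0xa3]=0xc4, sp=0xa3
body[0] mov  r3, r6 -> r3=0xc4
body[1] mov  r2, #0xdf -> r2=0xdf
body[2] mov  r2, #0x53 -> r2=0x53
body[3] sub  r6, r0, #36 -> r6=0x1d
body[4] sub  r4, r3, #12 -> r4=0xb8
body[5] sub  r0, r3, r3 -> r0=0x00
body[6] sub  r6, r2, r5 -> r6=0x9f
body[7] xor  r1, r5, r3 -> r1=0x70
epilogue: pop r6=0xc4, sp=0xa4
epilogue: pop r4=0x23, sp=0xa5
epilogue: pop r1=0x48, sp=0xa6
r0 is caller-saved -> body value

REG = 0x00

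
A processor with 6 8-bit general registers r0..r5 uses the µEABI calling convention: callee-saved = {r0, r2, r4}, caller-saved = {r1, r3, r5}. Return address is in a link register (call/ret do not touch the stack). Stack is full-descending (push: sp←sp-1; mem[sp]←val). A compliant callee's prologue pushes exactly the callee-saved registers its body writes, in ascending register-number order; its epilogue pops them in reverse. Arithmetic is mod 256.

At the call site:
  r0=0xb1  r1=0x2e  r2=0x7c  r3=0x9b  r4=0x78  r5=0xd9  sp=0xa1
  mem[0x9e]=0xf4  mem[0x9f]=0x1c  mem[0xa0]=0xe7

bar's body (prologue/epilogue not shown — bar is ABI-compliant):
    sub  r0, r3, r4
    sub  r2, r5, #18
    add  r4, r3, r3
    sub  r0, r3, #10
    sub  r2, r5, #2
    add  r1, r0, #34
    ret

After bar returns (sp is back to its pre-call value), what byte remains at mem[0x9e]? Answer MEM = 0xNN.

MEM = 0x78

prologue: push r0 -> mem[0xa0]=0xb1, sp=0xa0
prologue: push r2 -> mem[0x9f]=0x7c, sp=0x9f
prologue: push r4 -> mem[0x9e]=0x78, sp=0x9e
body[0] sub  r0, r3, r4 -> r0=0x23
body[1] sub  r2, r5, #18 -> r2=0xc7
body[2] add  r4, r3, r3 -> r4=0x36
body[3] sub  r0, r3, #10 -> r0=0x91
body[4] sub  r2, r5, #2 -> r2=0xd7
body[5] add  r1, r0, #34 -> r1=0xb3
epilogue: pop r4=0x78, sp=0x9f
epilogue: pop r2=0x7c, sp=0xa0
epilogue: pop r0=0xb1, sp=0xa1
prologue pushed ['r0', 'r2', 'r4'] at ['0xa0', '0x9f', '0x9e']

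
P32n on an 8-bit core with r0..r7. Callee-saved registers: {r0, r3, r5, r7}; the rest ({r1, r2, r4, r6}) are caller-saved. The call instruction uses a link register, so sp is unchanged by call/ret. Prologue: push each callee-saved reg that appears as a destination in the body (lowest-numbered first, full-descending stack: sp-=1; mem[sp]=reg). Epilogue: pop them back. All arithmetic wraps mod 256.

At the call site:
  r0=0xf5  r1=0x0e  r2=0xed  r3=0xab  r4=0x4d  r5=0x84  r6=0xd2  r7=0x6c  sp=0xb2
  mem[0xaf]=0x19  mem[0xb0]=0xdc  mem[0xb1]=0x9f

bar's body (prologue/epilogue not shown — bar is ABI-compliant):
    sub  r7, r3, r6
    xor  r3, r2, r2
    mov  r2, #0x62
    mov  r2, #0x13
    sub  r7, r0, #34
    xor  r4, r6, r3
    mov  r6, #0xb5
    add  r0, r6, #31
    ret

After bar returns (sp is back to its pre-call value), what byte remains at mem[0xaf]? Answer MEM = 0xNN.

prologue: push r0 → mem[0xb1]=0xf5, sp=0xb1
prologue: push r3 → mem[0xb0]=0xab, sp=0xb0
prologue: push r7 → mem[0xaf]=0x6c, sp=0xaf
body[0] sub  r7, r3, r6 → r7=0xd9
body[1] xor  r3, r2, r2 → r3=0x00
body[2] mov  r2, #0x62 → r2=0x62
body[3] mov  r2, #0x13 → r2=0x13
body[4] sub  r7, r0, #34 → r7=0xd3
body[5] xor  r4, r6, r3 → r4=0xd2
body[6] mov  r6, #0xb5 → r6=0xb5
body[7] add  r0, r6, #31 → r0=0xd4
epilogue: pop r7=0x6c, sp=0xb0
epilogue: pop r3=0xab, sp=0xb1
epilogue: pop r0=0xf5, sp=0xb2
prologue pushed ['r0', 'r3', 'r7'] at ['0xb1', '0xb0', '0xaf']

MEM = 0x6c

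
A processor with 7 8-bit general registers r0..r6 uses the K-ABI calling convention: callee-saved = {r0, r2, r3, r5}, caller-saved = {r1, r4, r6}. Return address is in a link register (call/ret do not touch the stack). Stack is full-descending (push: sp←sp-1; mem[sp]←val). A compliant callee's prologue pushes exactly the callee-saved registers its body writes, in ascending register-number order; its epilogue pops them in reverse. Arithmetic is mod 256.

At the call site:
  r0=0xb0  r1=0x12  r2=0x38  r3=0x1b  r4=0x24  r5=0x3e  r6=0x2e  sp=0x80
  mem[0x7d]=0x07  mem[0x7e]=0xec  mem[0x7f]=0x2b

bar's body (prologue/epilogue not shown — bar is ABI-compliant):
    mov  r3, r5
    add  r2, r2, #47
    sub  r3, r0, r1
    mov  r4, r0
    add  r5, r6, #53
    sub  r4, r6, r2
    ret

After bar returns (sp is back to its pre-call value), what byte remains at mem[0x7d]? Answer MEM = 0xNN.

MEM = 0x3e

prologue: push r2 -> mem[0x7f]=0x38, sp=0x7f
prologue: push r3 -> mem[0x7e]=0x1b, sp=0x7e
prologue: push r5 -> mem[0x7d]=0x3e, sp=0x7d
body[0] mov  r3, r5 -> r3=0x3e
body[1] add  r2, r2, #47 -> r2=0x67
body[2] sub  r3, r0, r1 -> r3=0x9e
body[3] mov  r4, r0 -> r4=0xb0
body[4] add  r5, r6, #53 -> r5=0x63
body[5] sub  r4, r6, r2 -> r4=0xc7
epilogue: pop r5=0x3e, sp=0x7e
epilogue: pop r3=0x1b, sp=0x7f
epilogue: pop r2=0x38, sp=0x80
prologue pushed ['r2', 'r3', 'r5'] at ['0x7f', '0x7e', '0x7d']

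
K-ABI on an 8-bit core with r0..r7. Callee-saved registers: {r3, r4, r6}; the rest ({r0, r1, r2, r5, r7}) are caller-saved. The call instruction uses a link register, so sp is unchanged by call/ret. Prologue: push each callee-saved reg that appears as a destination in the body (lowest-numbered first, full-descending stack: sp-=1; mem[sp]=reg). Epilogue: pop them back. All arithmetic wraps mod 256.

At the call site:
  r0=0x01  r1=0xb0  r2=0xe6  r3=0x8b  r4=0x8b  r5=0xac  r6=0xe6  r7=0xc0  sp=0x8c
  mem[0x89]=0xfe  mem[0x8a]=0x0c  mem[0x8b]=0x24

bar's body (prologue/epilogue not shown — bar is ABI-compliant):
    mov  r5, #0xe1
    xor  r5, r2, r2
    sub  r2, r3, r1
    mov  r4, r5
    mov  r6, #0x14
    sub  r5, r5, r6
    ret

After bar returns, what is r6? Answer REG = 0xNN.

prologue: push r4 → mem[0x8b]=0x8b, sp=0x8b
prologue: push r6 → mem[0x8a]=0xe6, sp=0x8a
body[0] mov  r5, #0xe1 → r5=0xe1
body[1] xor  r5, r2, r2 → r5=0x00
body[2] sub  r2, r3, r1 → r2=0xdb
body[3] mov  r4, r5 → r4=0x00
body[4] mov  r6, #0x14 → r6=0x14
body[5] sub  r5, r5, r6 → r5=0xec
epilogue: pop r6=0xe6, sp=0x8b
epilogue: pop r4=0x8b, sp=0x8c
r6 is callee-saved → restored

REG = 0xe6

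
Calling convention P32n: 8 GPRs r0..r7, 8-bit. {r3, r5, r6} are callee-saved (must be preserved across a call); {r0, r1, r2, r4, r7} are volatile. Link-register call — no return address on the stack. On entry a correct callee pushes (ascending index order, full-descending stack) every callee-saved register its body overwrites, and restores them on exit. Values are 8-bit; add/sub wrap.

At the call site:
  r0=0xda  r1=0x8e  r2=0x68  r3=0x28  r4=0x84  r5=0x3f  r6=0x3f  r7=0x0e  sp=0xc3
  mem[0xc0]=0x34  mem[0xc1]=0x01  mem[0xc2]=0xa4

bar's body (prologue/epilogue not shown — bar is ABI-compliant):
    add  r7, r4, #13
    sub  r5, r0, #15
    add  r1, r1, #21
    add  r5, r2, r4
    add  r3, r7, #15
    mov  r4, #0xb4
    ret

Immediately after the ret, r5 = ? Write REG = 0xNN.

REG = 0x3f

prologue: push r3 -> mem[0xc2]=0x28, sp=0xc2
prologue: push r5 -> mem[0xc1]=0x3f, sp=0xc1
body[0] add  r7, r4, #13 -> r7=0x91
body[1] sub  r5, r0, #15 -> r5=0xcb
body[2] add  r1, r1, #21 -> r1=0xa3
body[3] add  r5, r2, r4 -> r5=0xec
body[4] add  r3, r7, #15 -> r3=0xa0
body[5] mov  r4, #0xb4 -> r4=0xb4
epilogue: pop r5=0x3f, sp=0xc2
epilogue: pop r3=0x28, sp=0xc3
r5 is callee-saved -> restored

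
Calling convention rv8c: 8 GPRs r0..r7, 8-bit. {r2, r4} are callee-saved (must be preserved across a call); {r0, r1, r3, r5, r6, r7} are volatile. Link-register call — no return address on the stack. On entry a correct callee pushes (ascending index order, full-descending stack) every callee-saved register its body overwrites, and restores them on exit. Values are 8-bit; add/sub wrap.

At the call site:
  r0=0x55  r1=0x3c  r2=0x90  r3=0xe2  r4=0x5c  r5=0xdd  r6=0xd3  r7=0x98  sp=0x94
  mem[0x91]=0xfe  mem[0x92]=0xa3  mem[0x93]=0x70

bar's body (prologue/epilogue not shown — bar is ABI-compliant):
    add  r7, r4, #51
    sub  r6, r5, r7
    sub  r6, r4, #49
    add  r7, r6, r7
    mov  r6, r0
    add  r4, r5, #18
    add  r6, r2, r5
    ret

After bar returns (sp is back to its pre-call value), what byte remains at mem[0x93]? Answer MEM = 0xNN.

MEM = 0x5c

prologue: push r4 -> mem[0x93]=0x5c, sp=0x93
body[0] add  r7, r4, #51 -> r7=0x8f
body[1] sub  r6, r5, r7 -> r6=0x4e
body[2] sub  r6, r4, #49 -> r6=0x2b
body[3] add  r7, r6, r7 -> r7=0xba
body[4] mov  r6, r0 -> r6=0x55
body[5] add  r4, r5, #18 -> r4=0xef
body[6] add  r6, r2, r5 -> r6=0x6d
epilogue: pop r4=0x5c, sp=0x94
prologue pushed ['r4'] at ['0x93']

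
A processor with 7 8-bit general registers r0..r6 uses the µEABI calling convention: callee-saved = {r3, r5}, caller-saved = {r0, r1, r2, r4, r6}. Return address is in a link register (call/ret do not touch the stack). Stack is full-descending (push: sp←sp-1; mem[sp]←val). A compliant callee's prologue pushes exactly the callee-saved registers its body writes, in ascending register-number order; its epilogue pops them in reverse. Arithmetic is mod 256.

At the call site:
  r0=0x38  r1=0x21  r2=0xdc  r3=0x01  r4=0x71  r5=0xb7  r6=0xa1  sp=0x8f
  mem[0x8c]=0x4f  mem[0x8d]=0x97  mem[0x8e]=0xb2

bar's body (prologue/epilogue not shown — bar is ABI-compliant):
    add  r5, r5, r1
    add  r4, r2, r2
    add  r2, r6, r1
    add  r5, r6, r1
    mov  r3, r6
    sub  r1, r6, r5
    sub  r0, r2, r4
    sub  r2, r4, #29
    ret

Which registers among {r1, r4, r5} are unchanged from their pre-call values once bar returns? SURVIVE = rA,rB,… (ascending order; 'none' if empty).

SURVIVE = r5

prologue: push r3 → mem[0x8e]=0x01, sp=0x8e
prologue: push r5 → mem[0x8d]=0xb7, sp=0x8d
body[0] add  r5, r5, r1 → r5=0xd8
body[1] add  r4, r2, r2 → r4=0xb8
body[2] add  r2, r6, r1 → r2=0xc2
body[3] add  r5, r6, r1 → r5=0xc2
body[4] mov  r3, r6 → r3=0xa1
body[5] sub  r1, r6, r5 → r1=0xdf
body[6] sub  r0, r2, r4 → r0=0x0a
body[7] sub  r2, r4, #29 → r2=0x9b
epilogue: pop r5=0xb7, sp=0x8e
epilogue: pop r3=0x01, sp=0x8f
r1: caller-saved, written=True
r4: caller-saved, written=True
r5: callee-saved, written=True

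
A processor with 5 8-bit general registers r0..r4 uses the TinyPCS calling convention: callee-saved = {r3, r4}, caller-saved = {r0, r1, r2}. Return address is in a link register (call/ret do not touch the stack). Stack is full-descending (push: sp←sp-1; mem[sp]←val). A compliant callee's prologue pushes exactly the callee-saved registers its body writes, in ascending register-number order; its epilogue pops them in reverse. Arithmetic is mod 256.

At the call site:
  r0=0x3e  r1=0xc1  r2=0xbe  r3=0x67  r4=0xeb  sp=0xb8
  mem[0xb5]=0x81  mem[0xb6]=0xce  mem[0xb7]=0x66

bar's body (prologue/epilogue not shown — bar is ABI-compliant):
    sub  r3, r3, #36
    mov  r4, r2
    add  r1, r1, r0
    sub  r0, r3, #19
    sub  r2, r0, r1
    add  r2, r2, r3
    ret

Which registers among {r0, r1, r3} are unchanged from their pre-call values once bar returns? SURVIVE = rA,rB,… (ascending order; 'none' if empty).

prologue: push r3 → mem[0xb7]=0x67, sp=0xb7
prologue: push r4 → mem[0xb6]=0xeb, sp=0xb6
body[0] sub  r3, r3, #36 → r3=0x43
body[1] mov  r4, r2 → r4=0xbe
body[2] add  r1, r1, r0 → r1=0xff
body[3] sub  r0, r3, #19 → r0=0x30
body[4] sub  r2, r0, r1 → r2=0x31
body[5] add  r2, r2, r3 → r2=0x74
epilogue: pop r4=0xeb, sp=0xb7
epilogue: pop r3=0x67, sp=0xb8
r0: caller-saved, written=True
r1: caller-saved, written=True
r3: callee-saved, written=True

SURVIVE = r3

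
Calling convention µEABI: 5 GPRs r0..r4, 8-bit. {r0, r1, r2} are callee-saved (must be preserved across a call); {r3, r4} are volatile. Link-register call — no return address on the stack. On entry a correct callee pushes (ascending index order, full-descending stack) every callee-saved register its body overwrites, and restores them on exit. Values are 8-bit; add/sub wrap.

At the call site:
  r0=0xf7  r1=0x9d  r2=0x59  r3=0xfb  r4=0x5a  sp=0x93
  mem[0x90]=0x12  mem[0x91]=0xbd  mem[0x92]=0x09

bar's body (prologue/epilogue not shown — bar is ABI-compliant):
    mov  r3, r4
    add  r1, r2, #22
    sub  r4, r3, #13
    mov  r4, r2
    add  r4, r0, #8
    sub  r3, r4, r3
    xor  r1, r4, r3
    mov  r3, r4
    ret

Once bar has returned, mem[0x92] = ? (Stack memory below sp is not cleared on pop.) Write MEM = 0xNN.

prologue: push r1 -> mem[0x92]=0x9d, sp=0x92
body[0] mov  r3, r4 -> r3=0x5a
body[1] add  r1, r2, #22 -> r1=0x6f
body[2] sub  r4, r3, #13 -> r4=0x4d
body[3] mov  r4, r2 -> r4=0x59
body[4] add  r4, r0, #8 -> r4=0xff
body[5] sub  r3, r4, r3 -> r3=0xa5
body[6] xor  r1, r4, r3 -> r1=0x5a
body[7] mov  r3, r4 -> r3=0xff
epilogue: pop r1=0x9d, sp=0x93
prologue pushed ['r1'] at ['0x92']

MEM = 0x9d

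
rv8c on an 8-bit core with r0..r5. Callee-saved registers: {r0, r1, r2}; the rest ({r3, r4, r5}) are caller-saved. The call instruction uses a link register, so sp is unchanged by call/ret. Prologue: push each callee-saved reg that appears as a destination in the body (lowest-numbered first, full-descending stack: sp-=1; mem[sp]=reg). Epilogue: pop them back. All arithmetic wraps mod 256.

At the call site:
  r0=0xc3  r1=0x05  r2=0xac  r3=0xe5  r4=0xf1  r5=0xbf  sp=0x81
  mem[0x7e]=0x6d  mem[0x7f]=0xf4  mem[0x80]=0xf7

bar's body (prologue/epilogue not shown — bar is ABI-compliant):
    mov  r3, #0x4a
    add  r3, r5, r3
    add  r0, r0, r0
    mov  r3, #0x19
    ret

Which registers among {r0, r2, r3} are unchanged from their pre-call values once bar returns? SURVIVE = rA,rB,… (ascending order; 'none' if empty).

prologue: push r0 → mem[0x80]=0xc3, sp=0x80
body[0] mov  r3, #0x4a → r3=0x4a
body[1] add  r3, r5, r3 → r3=0x09
body[2] add  r0, r0, r0 → r0=0x86
body[3] mov  r3, #0x19 → r3=0x19
epilogue: pop r0=0xc3, sp=0x81
r0: callee-saved, written=True
r2: callee-saved, written=False
r3: caller-saved, written=True

SURVIVE = r0,r2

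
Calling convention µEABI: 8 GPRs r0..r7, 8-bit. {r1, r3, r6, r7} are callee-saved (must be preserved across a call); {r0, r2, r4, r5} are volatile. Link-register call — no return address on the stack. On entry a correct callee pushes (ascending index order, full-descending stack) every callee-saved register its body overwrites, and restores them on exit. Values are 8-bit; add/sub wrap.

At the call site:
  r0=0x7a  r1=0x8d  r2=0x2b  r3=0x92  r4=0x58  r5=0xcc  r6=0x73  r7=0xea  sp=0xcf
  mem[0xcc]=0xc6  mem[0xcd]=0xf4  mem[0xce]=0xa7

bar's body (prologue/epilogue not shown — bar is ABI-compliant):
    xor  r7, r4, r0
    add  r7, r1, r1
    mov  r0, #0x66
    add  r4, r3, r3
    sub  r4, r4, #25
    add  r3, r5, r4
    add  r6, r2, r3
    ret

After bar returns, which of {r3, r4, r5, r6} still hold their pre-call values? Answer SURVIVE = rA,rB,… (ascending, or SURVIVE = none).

SURVIVE = r3,r5,r6

prologue: push r3 → mem[0xce]=0x92, sp=0xce
prologue: push r6 → mem[0xcd]=0x73, sp=0xcd
prologue: push r7 → mem[0xcc]=0xea, sp=0xcc
body[0] xor  r7, r4, r0 → r7=0x22
body[1] add  r7, r1, r1 → r7=0x1a
body[2] mov  r0, #0x66 → r0=0x66
body[3] add  r4, r3, r3 → r4=0x24
body[4] sub  r4, r4, #25 → r4=0x0b
body[5] add  r3, r5, r4 → r3=0xd7
body[6] add  r6, r2, r3 → r6=0x02
epilogue: pop r7=0xea, sp=0xcd
epilogue: pop r6=0x73, sp=0xce
epilogue: pop r3=0x92, sp=0xcf
r3: callee-saved, written=True
r4: caller-saved, written=True
r5: caller-saved, written=False
r6: callee-saved, written=True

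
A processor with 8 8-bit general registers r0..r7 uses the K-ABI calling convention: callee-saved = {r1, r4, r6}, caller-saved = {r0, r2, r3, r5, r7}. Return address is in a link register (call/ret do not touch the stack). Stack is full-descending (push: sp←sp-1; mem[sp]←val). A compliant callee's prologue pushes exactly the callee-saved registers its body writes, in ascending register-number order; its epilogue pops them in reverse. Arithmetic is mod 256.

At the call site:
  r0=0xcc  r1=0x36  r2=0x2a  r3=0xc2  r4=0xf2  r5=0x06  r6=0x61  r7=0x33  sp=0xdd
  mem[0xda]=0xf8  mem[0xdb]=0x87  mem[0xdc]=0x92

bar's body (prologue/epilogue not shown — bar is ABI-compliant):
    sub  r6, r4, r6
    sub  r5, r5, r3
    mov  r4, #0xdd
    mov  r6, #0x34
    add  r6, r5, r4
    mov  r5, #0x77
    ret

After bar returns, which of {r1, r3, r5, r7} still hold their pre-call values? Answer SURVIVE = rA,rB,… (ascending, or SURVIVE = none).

SURVIVE = r1,r3,r7

prologue: push r4 → mem[0xdc]=0xf2, sp=0xdc
prologue: push r6 → mem[0xdb]=0x61, sp=0xdb
body[0] sub  r6, r4, r6 → r6=0x91
body[1] sub  r5, r5, r3 → r5=0x44
body[2] mov  r4, #0xdd → r4=0xdd
body[3] mov  r6, #0x34 → r6=0x34
body[4] add  r6, r5, r4 → r6=0x21
body[5] mov  r5, #0x77 → r5=0x77
epilogue: pop r6=0x61, sp=0xdc
epilogue: pop r4=0xf2, sp=0xdd
r1: callee-saved, written=False
r3: caller-saved, written=False
r5: caller-saved, written=True
r7: caller-saved, written=False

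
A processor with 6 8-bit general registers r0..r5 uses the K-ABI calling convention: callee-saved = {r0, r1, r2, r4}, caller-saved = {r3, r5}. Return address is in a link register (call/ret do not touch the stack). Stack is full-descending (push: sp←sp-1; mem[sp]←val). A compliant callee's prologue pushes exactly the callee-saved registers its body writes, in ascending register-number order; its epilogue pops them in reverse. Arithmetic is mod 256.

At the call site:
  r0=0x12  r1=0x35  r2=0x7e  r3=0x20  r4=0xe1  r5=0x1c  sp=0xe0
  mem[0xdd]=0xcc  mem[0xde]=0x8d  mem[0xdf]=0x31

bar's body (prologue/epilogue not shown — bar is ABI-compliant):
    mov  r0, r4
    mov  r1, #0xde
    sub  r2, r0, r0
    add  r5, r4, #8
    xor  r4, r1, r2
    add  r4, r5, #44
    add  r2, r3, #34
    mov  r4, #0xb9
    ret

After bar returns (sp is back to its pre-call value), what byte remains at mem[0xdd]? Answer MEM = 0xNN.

MEM = 0x7e

prologue: push r0 → mem[0xdf]=0x12, sp=0xdf
prologue: push r1 → mem[0xde]=0x35, sp=0xde
prologue: push r2 → mem[0xdd]=0x7e, sp=0xdd
prologue: push r4 → mem[0xdc]=0xe1, sp=0xdc
body[0] mov  r0, r4 → r0=0xe1
body[1] mov  r1, #0xde → r1=0xde
body[2] sub  r2, r0, r0 → r2=0x00
body[3] add  r5, r4, #8 → r5=0xe9
body[4] xor  r4, r1, r2 → r4=0xde
body[5] add  r4, r5, #44 → r4=0x15
body[6] add  r2, r3, #34 → r2=0x42
body[7] mov  r4, #0xb9 → r4=0xb9
epilogue: pop r4=0xe1, sp=0xdd
epilogue: pop r2=0x7e, sp=0xde
epilogue: pop r1=0x35, sp=0xdf
epilogue: pop r0=0x12, sp=0xe0
prologue pushed ['r0', 'r1', 'r2', 'r4'] at ['0xdf', '0xde', '0xdd', '0xdc']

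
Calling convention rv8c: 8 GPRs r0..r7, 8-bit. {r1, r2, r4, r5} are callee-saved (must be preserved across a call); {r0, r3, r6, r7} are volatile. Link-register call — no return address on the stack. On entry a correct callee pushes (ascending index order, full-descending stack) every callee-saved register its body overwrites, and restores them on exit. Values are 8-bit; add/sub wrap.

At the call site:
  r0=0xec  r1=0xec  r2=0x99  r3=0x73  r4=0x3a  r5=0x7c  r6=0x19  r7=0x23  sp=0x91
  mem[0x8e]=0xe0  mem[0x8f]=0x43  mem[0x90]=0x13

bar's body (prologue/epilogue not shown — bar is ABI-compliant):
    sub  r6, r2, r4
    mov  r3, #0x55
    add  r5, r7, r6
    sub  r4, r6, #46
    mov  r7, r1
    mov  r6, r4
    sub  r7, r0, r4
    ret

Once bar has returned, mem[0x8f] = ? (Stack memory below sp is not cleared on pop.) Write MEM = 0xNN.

prologue: push r4 → mem[0x90]=0x3a, sp=0x90
prologue: push r5 → mem[0x8f]=0x7c, sp=0x8f
body[0] sub  r6, r2, r4 → r6=0x5f
body[1] mov  r3, #0x55 → r3=0x55
body[2] add  r5, r7, r6 → r5=0x82
body[3] sub  r4, r6, #46 → r4=0x31
body[4] mov  r7, r1 → r7=0xec
body[5] mov  r6, r4 → r6=0x31
body[6] sub  r7, r0, r4 → r7=0xbb
epilogue: pop r5=0x7c, sp=0x90
epilogue: pop r4=0x3a, sp=0x91
prologue pushed ['r4', 'r5'] at ['0x90', '0x8f']

MEM = 0x7c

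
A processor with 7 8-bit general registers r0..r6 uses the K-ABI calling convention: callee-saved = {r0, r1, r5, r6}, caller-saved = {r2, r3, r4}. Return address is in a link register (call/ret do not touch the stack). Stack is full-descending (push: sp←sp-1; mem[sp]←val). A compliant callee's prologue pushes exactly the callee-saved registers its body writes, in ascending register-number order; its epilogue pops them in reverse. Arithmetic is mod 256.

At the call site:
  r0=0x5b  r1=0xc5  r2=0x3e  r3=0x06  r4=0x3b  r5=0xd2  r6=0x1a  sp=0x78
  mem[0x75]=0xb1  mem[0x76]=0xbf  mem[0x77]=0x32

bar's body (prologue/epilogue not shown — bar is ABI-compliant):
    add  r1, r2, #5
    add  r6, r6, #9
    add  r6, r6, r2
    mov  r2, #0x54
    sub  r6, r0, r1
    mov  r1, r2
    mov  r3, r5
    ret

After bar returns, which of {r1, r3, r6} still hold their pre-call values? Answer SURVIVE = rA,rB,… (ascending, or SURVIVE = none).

SURVIVE = r1,r6

prologue: push r1 → mem[0x77]=0xc5, sp=0x77
prologue: push r6 → mem[0x76]=0x1a, sp=0x76
body[0] add  r1, r2, #5 → r1=0x43
body[1] add  r6, r6, #9 → r6=0x23
body[2] add  r6, r6, r2 → r6=0x61
body[3] mov  r2, #0x54 → r2=0x54
body[4] sub  r6, r0, r1 → r6=0x18
body[5] mov  r1, r2 → r1=0x54
body[6] mov  r3, r5 → r3=0xd2
epilogue: pop r6=0x1a, sp=0x77
epilogue: pop r1=0xc5, sp=0x78
r1: callee-saved, written=True
r3: caller-saved, written=True
r6: callee-saved, written=True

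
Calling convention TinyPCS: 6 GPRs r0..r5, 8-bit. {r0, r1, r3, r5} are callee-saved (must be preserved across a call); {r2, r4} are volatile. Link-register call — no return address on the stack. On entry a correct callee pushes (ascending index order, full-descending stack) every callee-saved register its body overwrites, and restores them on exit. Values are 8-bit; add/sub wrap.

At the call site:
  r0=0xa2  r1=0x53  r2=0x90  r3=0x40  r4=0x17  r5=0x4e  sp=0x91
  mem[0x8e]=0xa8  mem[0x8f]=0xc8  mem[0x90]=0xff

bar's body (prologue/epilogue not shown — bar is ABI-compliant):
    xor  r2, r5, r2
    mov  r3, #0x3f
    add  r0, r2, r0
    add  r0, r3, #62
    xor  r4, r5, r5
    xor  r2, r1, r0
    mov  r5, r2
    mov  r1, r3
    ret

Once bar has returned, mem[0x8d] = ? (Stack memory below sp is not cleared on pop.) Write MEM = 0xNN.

MEM = 0x4e

prologue: push r0 -> mem[0x90]=0xa2, sp=0x90
prologue: push r1 -> mem[0x8f]=0x53, sp=0x8f
prologue: push r3 -> mem[0x8e]=0x40, sp=0x8e
prologue: push r5 -> mem[0x8d]=0x4e, sp=0x8d
body[0] xor  r2, r5, r2 -> r2=0xde
body[1] mov  r3, #0x3f -> r3=0x3f
body[2] add  r0, r2, r0 -> r0=0x80
body[3] add  r0, r3, #62 -> r0=0x7d
body[4] xor  r4, r5, r5 -> r4=0x00
body[5] xor  r2, r1, r0 -> r2=0x2e
body[6] mov  r5, r2 -> r5=0x2e
body[7] mov  r1, r3 -> r1=0x3f
epilogue: pop r5=0x4e, sp=0x8e
epilogue: pop r3=0x40, sp=0x8f
epilogue: pop r1=0x53, sp=0x90
epilogue: pop r0=0xa2, sp=0x91
prologue pushed ['r0', 'r1', 'r3', 'r5'] at ['0x90', '0x8f', '0x8e', '0x8d']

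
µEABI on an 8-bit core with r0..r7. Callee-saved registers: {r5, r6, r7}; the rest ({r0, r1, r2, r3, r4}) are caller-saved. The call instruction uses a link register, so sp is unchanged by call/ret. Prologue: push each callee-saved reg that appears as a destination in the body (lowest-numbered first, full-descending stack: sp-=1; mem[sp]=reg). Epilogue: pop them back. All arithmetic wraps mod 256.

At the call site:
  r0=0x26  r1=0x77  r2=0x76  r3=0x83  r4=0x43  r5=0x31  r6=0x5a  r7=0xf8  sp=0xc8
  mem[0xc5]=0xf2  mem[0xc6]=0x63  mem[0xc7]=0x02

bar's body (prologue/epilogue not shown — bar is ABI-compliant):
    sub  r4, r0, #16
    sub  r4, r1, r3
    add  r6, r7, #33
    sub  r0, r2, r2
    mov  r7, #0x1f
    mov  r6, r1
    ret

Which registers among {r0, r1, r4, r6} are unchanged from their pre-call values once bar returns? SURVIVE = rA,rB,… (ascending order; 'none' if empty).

prologue: push r6 → mem[0xc7]=0x5a, sp=0xc7
prologue: push r7 → mem[0xc6]=0xf8, sp=0xc6
body[0] sub  r4, r0, #16 → r4=0x16
body[1] sub  r4, r1, r3 → r4=0xf4
body[2] add  r6, r7, #33 → r6=0x19
body[3] sub  r0, r2, r2 → r0=0x00
body[4] mov  r7, #0x1f → r7=0x1f
body[5] mov  r6, r1 → r6=0x77
epilogue: pop r7=0xf8, sp=0xc7
epilogue: pop r6=0x5a, sp=0xc8
r0: caller-saved, written=True
r1: caller-saved, written=False
r4: caller-saved, written=True
r6: callee-saved, written=True

SURVIVE = r1,r6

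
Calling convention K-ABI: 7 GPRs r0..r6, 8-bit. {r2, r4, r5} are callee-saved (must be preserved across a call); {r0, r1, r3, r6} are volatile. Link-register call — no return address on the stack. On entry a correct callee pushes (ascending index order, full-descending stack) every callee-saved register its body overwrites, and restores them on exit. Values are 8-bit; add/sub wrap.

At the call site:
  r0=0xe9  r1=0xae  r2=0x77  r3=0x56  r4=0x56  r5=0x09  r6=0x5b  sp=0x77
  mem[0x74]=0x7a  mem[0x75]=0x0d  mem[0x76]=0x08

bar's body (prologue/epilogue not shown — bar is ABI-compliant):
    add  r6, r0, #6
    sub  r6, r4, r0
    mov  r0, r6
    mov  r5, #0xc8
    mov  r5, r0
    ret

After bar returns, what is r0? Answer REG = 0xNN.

REG = 0x6d

prologue: push r5 → mem[0x76]=0x09, sp=0x76
body[0] add  r6, r0, #6 → r6=0xef
body[1] sub  r6, r4, r0 → r6=0x6d
body[2] mov  r0, r6 → r0=0x6d
body[3] mov  r5, #0xc8 → r5=0xc8
body[4] mov  r5, r0 → r5=0x6d
epilogue: pop r5=0x09, sp=0x77
r0 is caller-saved → body value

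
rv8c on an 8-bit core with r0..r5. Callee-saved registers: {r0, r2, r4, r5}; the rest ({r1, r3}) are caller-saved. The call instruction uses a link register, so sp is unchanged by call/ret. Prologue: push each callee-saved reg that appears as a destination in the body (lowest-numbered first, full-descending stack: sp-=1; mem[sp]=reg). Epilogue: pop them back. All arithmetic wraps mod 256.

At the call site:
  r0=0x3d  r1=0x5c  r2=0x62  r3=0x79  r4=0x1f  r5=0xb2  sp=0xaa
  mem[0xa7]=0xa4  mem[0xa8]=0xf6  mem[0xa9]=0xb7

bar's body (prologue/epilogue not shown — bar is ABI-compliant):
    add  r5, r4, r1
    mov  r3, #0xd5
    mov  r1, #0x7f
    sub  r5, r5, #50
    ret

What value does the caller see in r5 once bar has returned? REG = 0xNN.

prologue: push r5 -> mem[0xa9]=0xb2, sp=0xa9
body[0] add  r5, r4, r1 -> r5=0x7b
body[1] mov  r3, #0xd5 -> r3=0xd5
body[2] mov  r1, #0x7f -> r1=0x7f
body[3] sub  r5, r5, #50 -> r5=0x49
epilogue: pop r5=0xb2, sp=0xaa
r5 is callee-saved -> restored

REG = 0xb2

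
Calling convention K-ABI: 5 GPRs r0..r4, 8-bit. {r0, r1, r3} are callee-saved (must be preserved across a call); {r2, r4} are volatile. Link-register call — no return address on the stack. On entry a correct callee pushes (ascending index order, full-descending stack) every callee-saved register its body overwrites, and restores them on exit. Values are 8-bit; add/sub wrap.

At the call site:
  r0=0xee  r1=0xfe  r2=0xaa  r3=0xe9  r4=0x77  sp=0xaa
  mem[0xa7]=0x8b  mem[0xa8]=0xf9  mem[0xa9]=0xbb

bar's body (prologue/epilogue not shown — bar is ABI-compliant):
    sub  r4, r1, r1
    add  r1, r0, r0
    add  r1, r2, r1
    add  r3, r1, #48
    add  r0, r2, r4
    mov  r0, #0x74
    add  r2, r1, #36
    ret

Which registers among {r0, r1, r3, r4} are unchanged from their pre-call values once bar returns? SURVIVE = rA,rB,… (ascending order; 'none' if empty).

SURVIVE = r0,r1,r3

prologue: push r0 → mem[0xa9]=0xee, sp=0xa9
prologue: push r1 → mem[0xa8]=0xfe, sp=0xa8
prologue: push r3 → mem[0xa7]=0xe9, sp=0xa7
body[0] sub  r4, r1, r1 → r4=0x00
body[1] add  r1, r0, r0 → r1=0xdc
body[2] add  r1, r2, r1 → r1=0x86
body[3] add  r3, r1, #48 → r3=0xb6
body[4] add  r0, r2, r4 → r0=0xaa
body[5] mov  r0, #0x74 → r0=0x74
body[6] add  r2, r1, #36 → r2=0xaa
epilogue: pop r3=0xe9, sp=0xa8
epilogue: pop r1=0xfe, sp=0xa9
epilogue: pop r0=0xee, sp=0xaa
r0: callee-saved, written=True
r1: callee-saved, written=True
r3: callee-saved, written=True
r4: caller-saved, written=True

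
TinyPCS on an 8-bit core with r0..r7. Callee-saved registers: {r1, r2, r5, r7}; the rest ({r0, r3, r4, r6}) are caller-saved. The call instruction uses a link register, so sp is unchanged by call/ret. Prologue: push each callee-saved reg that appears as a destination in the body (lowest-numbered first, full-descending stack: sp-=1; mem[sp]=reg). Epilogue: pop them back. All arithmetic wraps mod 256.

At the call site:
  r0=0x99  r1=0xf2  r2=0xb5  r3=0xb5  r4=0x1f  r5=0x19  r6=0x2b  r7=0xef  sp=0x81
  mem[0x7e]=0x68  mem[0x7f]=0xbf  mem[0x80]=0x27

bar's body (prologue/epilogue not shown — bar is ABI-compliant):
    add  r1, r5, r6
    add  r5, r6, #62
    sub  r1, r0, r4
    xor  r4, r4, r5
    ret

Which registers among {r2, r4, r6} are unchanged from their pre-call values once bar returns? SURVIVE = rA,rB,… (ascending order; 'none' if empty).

SURVIVE = r2,r6

prologue: push r1 -> mem[0x80]=0xf2, sp=0x80
prologue: push r5 -> mem[0x7f]=0x19, sp=0x7f
body[0] add  r1, r5, r6 -> r1=0x44
body[1] add  r5, r6, #62 -> r5=0x69
body[2] sub  r1, r0, r4 -> r1=0x7a
body[3] xor  r4, r4, r5 -> r4=0x76
epilogue: pop r5=0x19, sp=0x80
epilogue: pop r1=0xf2, sp=0x81
r2: callee-saved, written=False
r4: caller-saved, written=True
r6: caller-saved, written=False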